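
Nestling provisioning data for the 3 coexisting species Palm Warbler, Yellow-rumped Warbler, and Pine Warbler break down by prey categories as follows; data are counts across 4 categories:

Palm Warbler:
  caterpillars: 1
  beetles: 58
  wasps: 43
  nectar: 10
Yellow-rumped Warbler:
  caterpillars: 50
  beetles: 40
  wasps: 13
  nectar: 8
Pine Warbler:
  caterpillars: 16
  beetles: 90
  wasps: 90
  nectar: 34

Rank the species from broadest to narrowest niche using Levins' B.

Pine Warbler > Yellow-rumped Warbler > Palm Warbler

Proportions for Palm Warbler (n=112): 1/112=0.0089, 58/112=0.5179, 43/112=0.3839, 10/112=0.0893
Proportions for Yellow-rumped Warbler (n=111): 50/111=0.4505, 40/111=0.3604, 13/111=0.1171, 8/111=0.0721
Proportions for Pine Warbler (n=230): 16/230=0.0696, 90/230=0.3913, 90/230=0.3913, 34/230=0.1478
Σp_Palmᵢ² = 0.0089² + 0.5179² + 0.3839² + 0.0893² = 0.000079 + 0.268220 + 0.147379 + 0.007974 = 0.423652
B_Palm = 1 / 0.423652 = 2.3604
Σp_Yellᵢ² = 0.4505² + 0.3604² + 0.1171² + 0.0721² = 0.202950 + 0.129888 + 0.013712 + 0.005198 = 0.351748
B_Yell = 1 / 0.351748 = 2.8429
Σp_Pineᵢ² = 0.0696² + 0.3913² + 0.3913² + 0.1478² = 0.004844 + 0.153116 + 0.153116 + 0.021845 = 0.332921
B_Pine = 1 / 0.332921 = 3.0037
Ranking by B (broadest → narrowest): Pine Warbler (3.00) > Yellow-rumped Warbler (2.84) > Palm Warbler (2.36)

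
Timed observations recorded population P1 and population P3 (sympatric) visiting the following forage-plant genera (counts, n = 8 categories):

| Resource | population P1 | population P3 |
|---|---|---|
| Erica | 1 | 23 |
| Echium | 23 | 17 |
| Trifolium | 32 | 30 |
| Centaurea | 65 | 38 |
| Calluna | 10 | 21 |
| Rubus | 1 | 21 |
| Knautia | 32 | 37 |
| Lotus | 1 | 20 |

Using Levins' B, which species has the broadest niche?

population P3

Proportions for population P1 (n=165): 1/165=0.0061, 23/165=0.1394, 32/165=0.1939, 65/165=0.3939, 10/165=0.0606, 1/165=0.0061, 32/165=0.1939, 1/165=0.0061
Proportions for population P3 (n=207): 23/207=0.1111, 17/207=0.0821, 30/207=0.1449, 38/207=0.1836, 21/207=0.1014, 21/207=0.1014, 37/207=0.1787, 20/207=0.0966
Σp_P1ᵢ² = 0.0061² + 0.1394² + 0.1939² + 0.3939² + 0.0606² + 0.0061² + 0.1939² + 0.0061² = 0.000037 + 0.019432 + 0.037597 + 0.155157 + 0.003672 + 0.000037 + 0.037597 + 0.000037 = 0.253566
B_P1 = 1 / 0.253566 = 3.9437
Σp_P3ᵢ² = 0.1111² + 0.0821² + 0.1449² + 0.1836² + 0.1014² + 0.1014² + 0.1787² + 0.0966² = 0.012343 + 0.006740 + 0.020996 + 0.033709 + 0.010282 + 0.010282 + 0.031934 + 0.009332 = 0.135618
B_P3 = 1 / 0.135618 = 7.3737
Highest B → broadest niche (most generalist): population P3 (B = 7.37).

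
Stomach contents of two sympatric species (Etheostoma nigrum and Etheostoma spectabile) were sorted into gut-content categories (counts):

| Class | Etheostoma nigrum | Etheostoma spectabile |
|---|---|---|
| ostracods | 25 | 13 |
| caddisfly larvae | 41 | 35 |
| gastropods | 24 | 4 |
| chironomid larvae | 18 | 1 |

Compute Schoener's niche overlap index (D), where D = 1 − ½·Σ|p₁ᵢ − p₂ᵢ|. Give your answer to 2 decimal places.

0.71

Proportions for Etheostoma nigrum (n=108): 25/108=0.2315, 41/108=0.3796, 24/108=0.2222, 18/108=0.1667
Proportions for Etheostoma spectabile (n=53): 13/53=0.2453, 35/53=0.6604, 4/53=0.0755, 1/53=0.0189
Σ|p₁ᵢ − p₂ᵢ| = 0.0138 + 0.2808 + 0.1467 + 0.1478 = 0.5891
D = 1 − ½ × 0.5891 = 1 − 0.29455 = 0.70545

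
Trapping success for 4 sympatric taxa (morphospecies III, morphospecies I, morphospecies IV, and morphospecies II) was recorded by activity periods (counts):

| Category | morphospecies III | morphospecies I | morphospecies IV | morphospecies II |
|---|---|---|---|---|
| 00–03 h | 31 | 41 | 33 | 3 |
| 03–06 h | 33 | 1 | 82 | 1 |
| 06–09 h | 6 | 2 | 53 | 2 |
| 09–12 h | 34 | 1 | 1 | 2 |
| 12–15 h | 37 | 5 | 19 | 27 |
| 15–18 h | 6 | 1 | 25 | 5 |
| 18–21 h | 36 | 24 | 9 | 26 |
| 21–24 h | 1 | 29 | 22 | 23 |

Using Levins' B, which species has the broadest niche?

Proportions for morphospecies III (n=184): 31/184=0.1685, 33/184=0.1793, 6/184=0.0326, 34/184=0.1848, 37/184=0.2011, 6/184=0.0326, 36/184=0.1957, 1/184=0.0054
Proportions for morphospecies I (n=104): 41/104=0.3942, 1/104=0.0096, 2/104=0.0192, 1/104=0.0096, 5/104=0.0481, 1/104=0.0096, 24/104=0.2308, 29/104=0.2788
Proportions for morphospecies IV (n=244): 33/244=0.1352, 82/244=0.3361, 53/244=0.2172, 1/244=0.0041, 19/244=0.0779, 25/244=0.1025, 9/244=0.0369, 22/244=0.0902
Proportions for morphospecies II (n=89): 3/89=0.0337, 1/89=0.0112, 2/89=0.0225, 2/89=0.0225, 27/89=0.3034, 5/89=0.0562, 26/89=0.2921, 23/89=0.2584
Σp_IIIᵢ² = 0.1685² + 0.1793² + 0.0326² + 0.1848² + 0.2011² + 0.0326² + 0.1957² + 0.0054² = 0.028392 + 0.032148 + 0.001063 + 0.034151 + 0.040441 + 0.001063 + 0.038298 + 0.000029 = 0.175585
B_III = 1 / 0.175585 = 5.6952
Σp_Iᵢ² = 0.3942² + 0.0096² + 0.0192² + 0.0096² + 0.0481² + 0.0096² + 0.2308² + 0.2788² = 0.155394 + 0.000092 + 0.000369 + 0.000092 + 0.002314 + 0.000092 + 0.053269 + 0.077729 = 0.289351
B_I = 1 / 0.289351 = 3.4560
Σp_IVᵢ² = 0.1352² + 0.3361² + 0.2172² + 0.0041² + 0.0779² + 0.1025² + 0.0369² + 0.0902² = 0.018279 + 0.112963 + 0.047176 + 0.000017 + 0.006068 + 0.010506 + 0.001362 + 0.008136 = 0.204507
B_IV = 1 / 0.204507 = 4.8898
Σp_IIᵢ² = 0.0337² + 0.0112² + 0.0225² + 0.0225² + 0.3034² + 0.0562² + 0.2921² + 0.2584² = 0.001136 + 0.000125 + 0.000506 + 0.000506 + 0.092052 + 0.003158 + 0.085322 + 0.066771 = 0.249576
B_II = 1 / 0.249576 = 4.0068
Highest B → broadest niche (most generalist): morphospecies III (B = 5.70).

morphospecies III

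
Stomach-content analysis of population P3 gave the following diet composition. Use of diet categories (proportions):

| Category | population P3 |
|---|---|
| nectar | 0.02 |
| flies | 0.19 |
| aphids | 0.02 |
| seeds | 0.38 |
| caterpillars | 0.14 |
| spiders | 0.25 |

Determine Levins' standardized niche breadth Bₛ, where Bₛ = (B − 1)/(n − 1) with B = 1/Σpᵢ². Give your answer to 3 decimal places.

0.559

Σpᵢ² = 0.02² + 0.19² + 0.02² + 0.38² + 0.14² + 0.25² = 0.0004 + 0.0361 + 0.0004 + 0.1444 + 0.0196 + 0.0625 = 0.2634
B = 1 / 0.2634 = 3.79651
Bₛ = (B − 1)/(n − 1) = (3.79651 − 1)/(6 − 1) = 2.79651/5 = 0.55930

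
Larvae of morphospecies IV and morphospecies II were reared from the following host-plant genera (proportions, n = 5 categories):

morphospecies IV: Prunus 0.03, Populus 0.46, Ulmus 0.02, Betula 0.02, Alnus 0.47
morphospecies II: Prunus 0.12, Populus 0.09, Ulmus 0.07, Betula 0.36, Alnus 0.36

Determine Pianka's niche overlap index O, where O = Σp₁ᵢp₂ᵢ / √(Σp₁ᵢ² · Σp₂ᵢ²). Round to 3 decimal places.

0.632

Σ p₁ᵢp₂ᵢ = 0.0036 + 0.0414 + 0.0014 + 0.0072 + 0.1692 = 0.2228
Σp_1ᵢ² = 0.03² + 0.46² + 0.02² + 0.02² + 0.47² = 0.0009 + 0.2116 + 0.0004 + 0.0004 + 0.2209 = 0.4342
Σp_2ᵢ² = 0.12² + 0.09² + 0.07² + 0.36² + 0.36² = 0.0144 + 0.0081 + 0.0049 + 0.1296 + 0.1296 = 0.2866
O = 0.2228 / √(0.4342 × 0.2866) = 0.2228 / 0.352763 = 0.63159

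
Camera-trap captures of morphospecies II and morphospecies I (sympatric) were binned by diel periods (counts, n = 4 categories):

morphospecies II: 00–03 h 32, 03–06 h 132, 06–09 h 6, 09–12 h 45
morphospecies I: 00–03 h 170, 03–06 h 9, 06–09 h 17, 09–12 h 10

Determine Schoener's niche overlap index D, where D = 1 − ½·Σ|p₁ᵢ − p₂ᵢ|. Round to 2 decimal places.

0.27

Proportions for morphospecies II (n=215): 32/215=0.1488, 132/215=0.6140, 6/215=0.0279, 45/215=0.2093
Proportions for morphospecies I (n=206): 170/206=0.8252, 9/206=0.0437, 17/206=0.0825, 10/206=0.0485
Σ|p₁ᵢ − p₂ᵢ| = 0.6764 + 0.5703 + 0.0546 + 0.1608 = 1.4621
D = 1 − ½ × 1.4621 = 1 − 0.73105 = 0.26895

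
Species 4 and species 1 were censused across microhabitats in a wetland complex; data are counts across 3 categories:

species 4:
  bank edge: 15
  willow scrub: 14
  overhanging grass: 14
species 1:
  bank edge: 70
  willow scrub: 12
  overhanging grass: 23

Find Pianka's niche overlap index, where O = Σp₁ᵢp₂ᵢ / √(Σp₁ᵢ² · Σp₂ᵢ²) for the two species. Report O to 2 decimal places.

Proportions for species 4 (n=43): 15/43=0.3488, 14/43=0.3256, 14/43=0.3256
Proportions for species 1 (n=105): 70/105=0.6667, 12/105=0.1143, 23/105=0.2190
Σ p₁ᵢp₂ᵢ = 0.232545 + 0.037216 + 0.071306 = 0.341067
Σp_1ᵢ² = 0.3488² + 0.3256² + 0.3256² = 0.121661 + 0.106015 + 0.106015 = 0.333691
Σp_2ᵢ² = 0.6667² + 0.1143² + 0.2190² = 0.444489 + 0.013064 + 0.047961 = 0.505514
O = 0.341067 / √(0.333691 × 0.505514) = 0.341067 / 0.4107134 = 0.8304

0.83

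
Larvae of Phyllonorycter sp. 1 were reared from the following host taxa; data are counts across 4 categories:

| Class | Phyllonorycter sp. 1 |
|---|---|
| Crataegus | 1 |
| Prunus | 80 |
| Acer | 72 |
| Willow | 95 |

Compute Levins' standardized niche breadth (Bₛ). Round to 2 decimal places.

Proportions for Phyllonorycter sp. 1 (n=248): 1/248=0.0040, 80/248=0.3226, 72/248=0.2903, 95/248=0.3831
Σpᵢ² = 0.0040² + 0.3226² + 0.2903² + 0.3831² = 0.000016 + 0.104071 + 0.084274 + 0.146766 = 0.335127
B = 1 / 0.335127 = 2.9839
Bₛ = (B − 1)/(n − 1) = (2.9839 − 1)/(4 − 1) = 1.9839/3 = 0.6613

0.66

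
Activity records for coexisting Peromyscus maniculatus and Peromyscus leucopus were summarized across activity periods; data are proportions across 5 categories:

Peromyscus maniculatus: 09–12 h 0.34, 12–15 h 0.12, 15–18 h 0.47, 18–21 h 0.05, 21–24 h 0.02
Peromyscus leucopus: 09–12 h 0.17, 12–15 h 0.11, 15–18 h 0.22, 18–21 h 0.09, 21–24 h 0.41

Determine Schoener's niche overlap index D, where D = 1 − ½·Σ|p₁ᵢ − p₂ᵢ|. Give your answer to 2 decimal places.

Σ|p₁ᵢ − p₂ᵢ| = 0.17 + 0.01 + 0.25 + 0.04 + 0.39 = 0.86
D = 1 − ½ × 0.86 = 1 − 0.430 = 0.5700

0.57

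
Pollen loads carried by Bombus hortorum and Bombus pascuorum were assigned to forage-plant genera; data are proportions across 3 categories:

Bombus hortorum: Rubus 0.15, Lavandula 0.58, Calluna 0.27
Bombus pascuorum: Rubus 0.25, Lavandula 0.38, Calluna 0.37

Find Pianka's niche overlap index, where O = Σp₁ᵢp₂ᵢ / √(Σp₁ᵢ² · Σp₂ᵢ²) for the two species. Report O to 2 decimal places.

0.93

Σ p₁ᵢp₂ᵢ = 0.0375 + 0.2204 + 0.0999 = 0.3578
Σp_1ᵢ² = 0.15² + 0.58² + 0.27² = 0.0225 + 0.3364 + 0.0729 = 0.4318
Σp_2ᵢ² = 0.25² + 0.38² + 0.37² = 0.0625 + 0.1444 + 0.1369 = 0.3438
O = 0.3578 / √(0.4318 × 0.3438) = 0.3578 / 0.38530 = 0.9286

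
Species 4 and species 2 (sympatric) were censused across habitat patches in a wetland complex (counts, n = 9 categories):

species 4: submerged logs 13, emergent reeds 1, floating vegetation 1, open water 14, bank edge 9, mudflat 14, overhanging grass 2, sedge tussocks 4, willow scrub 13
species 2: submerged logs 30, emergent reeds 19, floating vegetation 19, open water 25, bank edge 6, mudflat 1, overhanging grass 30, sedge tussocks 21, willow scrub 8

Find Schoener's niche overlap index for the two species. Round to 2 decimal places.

Proportions for species 4 (n=71): 13/71=0.1831, 1/71=0.0141, 1/71=0.0141, 14/71=0.1972, 9/71=0.1268, 14/71=0.1972, 2/71=0.0282, 4/71=0.0563, 13/71=0.1831
Proportions for species 2 (n=159): 30/159=0.1887, 19/159=0.1195, 19/159=0.1195, 25/159=0.1572, 6/159=0.0377, 1/159=0.0063, 30/159=0.1887, 21/159=0.1321, 8/159=0.0503
Σ|p₁ᵢ − p₂ᵢ| = 0.0056 + 0.1054 + 0.1054 + 0.0400 + 0.0891 + 0.1909 + 0.1605 + 0.0758 + 0.1328 = 0.9055
D = 1 − ½ × 0.9055 = 1 − 0.45275 = 0.54725

0.55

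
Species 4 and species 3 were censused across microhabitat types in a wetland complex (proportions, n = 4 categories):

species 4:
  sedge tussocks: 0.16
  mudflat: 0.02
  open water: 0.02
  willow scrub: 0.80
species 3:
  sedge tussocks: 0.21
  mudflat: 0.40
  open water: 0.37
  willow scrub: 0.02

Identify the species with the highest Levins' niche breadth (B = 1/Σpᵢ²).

species 3

Σp_4ᵢ² = 0.16² + 0.02² + 0.02² + 0.80² = 0.0256 + 0.0004 + 0.0004 + 0.6400 = 0.6664
B_4 = 1 / 0.6664 = 1.5006
Σp_3ᵢ² = 0.21² + 0.40² + 0.37² + 0.02² = 0.0441 + 0.1600 + 0.1369 + 0.0004 = 0.3414
B_3 = 1 / 0.3414 = 2.9291
Highest B → broadest niche (most generalist): species 3 (B = 2.93).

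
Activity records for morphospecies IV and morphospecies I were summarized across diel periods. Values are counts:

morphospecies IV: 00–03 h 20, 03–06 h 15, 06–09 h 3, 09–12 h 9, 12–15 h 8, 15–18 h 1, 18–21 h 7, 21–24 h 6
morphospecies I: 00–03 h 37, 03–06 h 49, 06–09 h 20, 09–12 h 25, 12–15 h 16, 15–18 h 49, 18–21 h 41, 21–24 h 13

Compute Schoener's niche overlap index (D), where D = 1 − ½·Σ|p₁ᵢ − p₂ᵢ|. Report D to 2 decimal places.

Proportions for morphospecies IV (n=69): 20/69=0.2899, 15/69=0.2174, 3/69=0.0435, 9/69=0.1304, 8/69=0.1159, 1/69=0.0145, 7/69=0.1014, 6/69=0.0870
Proportions for morphospecies I (n=250): 37/250=0.1480, 49/250=0.1960, 20/250=0.0800, 25/250=0.1000, 16/250=0.0640, 49/250=0.1960, 41/250=0.1640, 13/250=0.0520
Σ|p₁ᵢ − p₂ᵢ| = 0.1419 + 0.0214 + 0.0365 + 0.0304 + 0.0519 + 0.1815 + 0.0626 + 0.0350 = 0.5612
D = 1 − ½ × 0.5612 = 1 − 0.28060 = 0.71940

0.72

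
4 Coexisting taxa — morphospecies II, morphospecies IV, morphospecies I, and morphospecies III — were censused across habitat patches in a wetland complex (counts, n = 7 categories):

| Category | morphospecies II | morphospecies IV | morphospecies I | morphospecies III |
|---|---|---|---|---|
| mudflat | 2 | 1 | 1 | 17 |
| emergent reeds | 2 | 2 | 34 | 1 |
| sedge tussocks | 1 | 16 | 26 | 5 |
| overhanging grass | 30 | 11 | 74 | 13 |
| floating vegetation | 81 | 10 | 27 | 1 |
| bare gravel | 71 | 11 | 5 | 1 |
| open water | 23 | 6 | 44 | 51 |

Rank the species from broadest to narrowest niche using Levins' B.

morphospecies IV > morphospecies I > morphospecies II > morphospecies III

Proportions for morphospecies II (n=210): 2/210=0.0095, 2/210=0.0095, 1/210=0.0048, 30/210=0.1429, 81/210=0.3857, 71/210=0.3381, 23/210=0.1095
Proportions for morphospecies IV (n=57): 1/57=0.0175, 2/57=0.0351, 16/57=0.2807, 11/57=0.1930, 10/57=0.1754, 11/57=0.1930, 6/57=0.1053
Proportions for morphospecies I (n=211): 1/211=0.0047, 34/211=0.1611, 26/211=0.1232, 74/211=0.3507, 27/211=0.1280, 5/211=0.0237, 44/211=0.2085
Proportions for morphospecies III (n=89): 17/89=0.1910, 1/89=0.0112, 5/89=0.0562, 13/89=0.1461, 1/89=0.0112, 1/89=0.0112, 51/89=0.5730
Σp_IIᵢ² = 0.0095² + 0.0095² + 0.0048² + 0.1429² + 0.3857² + 0.3381² + 0.1095² = 0.000090 + 0.000090 + 0.000023 + 0.020420 + 0.148764 + 0.114312 + 0.011990 = 0.295689
B_II = 1 / 0.295689 = 3.3819
Σp_IVᵢ² = 0.0175² + 0.0351² + 0.2807² + 0.1930² + 0.1754² + 0.1930² + 0.1053² = 0.000306 + 0.001232 + 0.078792 + 0.037249 + 0.030765 + 0.037249 + 0.011088 = 0.196681
B_IV = 1 / 0.196681 = 5.0844
Σp_Iᵢ² = 0.0047² + 0.1611² + 0.1232² + 0.3507² + 0.1280² + 0.0237² + 0.2085² = 0.000022 + 0.025953 + 0.015178 + 0.122990 + 0.016384 + 0.000562 + 0.043472 = 0.224561
B_I = 1 / 0.224561 = 4.4531
Σp_IIIᵢ² = 0.1910² + 0.0112² + 0.0562² + 0.1461² + 0.0112² + 0.0112² + 0.5730² = 0.036481 + 0.000125 + 0.003158 + 0.021345 + 0.000125 + 0.000125 + 0.328329 = 0.389688
B_III = 1 / 0.389688 = 2.5662
Ranking by B (broadest → narrowest): morphospecies IV (5.08) > morphospecies I (4.45) > morphospecies II (3.38) > morphospecies III (2.57)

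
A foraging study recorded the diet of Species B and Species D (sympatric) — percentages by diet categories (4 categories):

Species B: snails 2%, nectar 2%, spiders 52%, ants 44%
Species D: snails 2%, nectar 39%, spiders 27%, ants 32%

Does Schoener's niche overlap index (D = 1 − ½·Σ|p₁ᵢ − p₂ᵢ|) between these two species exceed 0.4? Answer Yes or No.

Convert percentages to proportions (divide by 100).
Σ|p₁ᵢ − p₂ᵢ| = 0.00 + 0.37 + 0.25 + 0.12 = 0.74
D = 1 − ½ × 0.74 = 1 − 0.370 = 0.6300
D = 0.6300 > 0.4 → Yes.

Yes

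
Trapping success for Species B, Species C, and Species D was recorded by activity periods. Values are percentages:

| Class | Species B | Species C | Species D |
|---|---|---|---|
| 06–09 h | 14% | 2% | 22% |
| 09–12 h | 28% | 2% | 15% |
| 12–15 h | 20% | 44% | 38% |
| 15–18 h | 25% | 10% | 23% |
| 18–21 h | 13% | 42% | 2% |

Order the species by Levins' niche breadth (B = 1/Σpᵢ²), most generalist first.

Species B > Species D > Species C

Convert percentages to proportions (divide by 100).
Σp_Bᵢ² = 0.14² + 0.28² + 0.20² + 0.25² + 0.13² = 0.0196 + 0.0784 + 0.0400 + 0.0625 + 0.0169 = 0.2174
B_B = 1 / 0.2174 = 4.5998
Σp_Cᵢ² = 0.02² + 0.02² + 0.44² + 0.10² + 0.42² = 0.0004 + 0.0004 + 0.1936 + 0.0100 + 0.1764 = 0.3808
B_C = 1 / 0.3808 = 2.6261
Σp_Dᵢ² = 0.22² + 0.15² + 0.38² + 0.23² + 0.02² = 0.0484 + 0.0225 + 0.1444 + 0.0529 + 0.0004 = 0.2686
B_D = 1 / 0.2686 = 3.7230
Ranking by B (broadest → narrowest): Species B (4.60) > Species D (3.72) > Species C (2.63)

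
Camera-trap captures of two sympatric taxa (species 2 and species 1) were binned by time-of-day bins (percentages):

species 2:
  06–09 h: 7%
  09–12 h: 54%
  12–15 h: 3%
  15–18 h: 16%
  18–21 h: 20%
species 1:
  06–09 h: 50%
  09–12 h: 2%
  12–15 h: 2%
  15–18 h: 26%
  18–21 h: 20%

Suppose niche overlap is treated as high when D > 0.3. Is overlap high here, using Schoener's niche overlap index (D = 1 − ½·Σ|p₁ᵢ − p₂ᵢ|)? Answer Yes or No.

Yes

Convert percentages to proportions (divide by 100).
Σ|p₁ᵢ − p₂ᵢ| = 0.43 + 0.52 + 0.01 + 0.10 + 0.00 = 1.06
D = 1 − ½ × 1.06 = 1 − 0.530 = 0.4700
D = 0.4700 > 0.3 → Yes.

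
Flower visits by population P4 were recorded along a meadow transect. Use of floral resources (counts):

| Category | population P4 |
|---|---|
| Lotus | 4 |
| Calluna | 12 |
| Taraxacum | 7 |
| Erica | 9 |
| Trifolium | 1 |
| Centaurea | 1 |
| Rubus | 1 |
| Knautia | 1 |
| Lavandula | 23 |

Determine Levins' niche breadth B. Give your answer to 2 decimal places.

4.23

Proportions for population P4 (n=59): 4/59=0.0678, 12/59=0.2034, 7/59=0.1186, 9/59=0.1525, 1/59=0.0169, 1/59=0.0169, 1/59=0.0169, 1/59=0.0169, 23/59=0.3898
Σpᵢ² = 0.0678² + 0.2034² + 0.1186² + 0.1525² + 0.0169² + 0.0169² + 0.0169² + 0.0169² + 0.3898² = 0.004597 + 0.041372 + 0.014066 + 0.023256 + 0.000286 + 0.000286 + 0.000286 + 0.000286 + 0.151944 = 0.236379
B = 1 / 0.236379 = 4.2305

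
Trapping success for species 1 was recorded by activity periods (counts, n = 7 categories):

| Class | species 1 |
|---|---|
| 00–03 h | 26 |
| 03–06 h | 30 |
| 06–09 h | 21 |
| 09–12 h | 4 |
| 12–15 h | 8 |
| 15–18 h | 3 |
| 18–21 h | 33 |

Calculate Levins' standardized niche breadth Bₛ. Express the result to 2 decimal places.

0.65

Proportions for species 1 (n=125): 26/125=0.2080, 30/125=0.2400, 21/125=0.1680, 4/125=0.0320, 8/125=0.0640, 3/125=0.0240, 33/125=0.2640
Σpᵢ² = 0.2080² + 0.2400² + 0.1680² + 0.0320² + 0.0640² + 0.0240² + 0.2640² = 0.043264 + 0.057600 + 0.028224 + 0.001024 + 0.004096 + 0.000576 + 0.069696 = 0.204480
B = 1 / 0.204480 = 4.8905
Bₛ = (B − 1)/(n − 1) = (4.8905 − 1)/(7 − 1) = 3.8905/6 = 0.6484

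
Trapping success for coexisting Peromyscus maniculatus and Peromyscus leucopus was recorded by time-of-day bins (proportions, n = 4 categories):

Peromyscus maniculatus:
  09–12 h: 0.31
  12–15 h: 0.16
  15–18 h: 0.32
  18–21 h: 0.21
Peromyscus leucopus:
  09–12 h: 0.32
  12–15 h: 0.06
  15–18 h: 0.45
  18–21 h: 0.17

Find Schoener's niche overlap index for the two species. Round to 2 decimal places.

0.86

Σ|p₁ᵢ − p₂ᵢ| = 0.01 + 0.10 + 0.13 + 0.04 = 0.28
D = 1 − ½ × 0.28 = 1 − 0.140 = 0.8600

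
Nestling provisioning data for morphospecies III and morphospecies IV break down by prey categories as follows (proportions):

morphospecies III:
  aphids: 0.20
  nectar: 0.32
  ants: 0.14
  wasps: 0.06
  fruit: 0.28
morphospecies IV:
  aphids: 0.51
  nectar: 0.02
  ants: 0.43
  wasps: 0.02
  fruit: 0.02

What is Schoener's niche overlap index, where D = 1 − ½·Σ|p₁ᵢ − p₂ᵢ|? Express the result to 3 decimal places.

0.400

Σ|p₁ᵢ − p₂ᵢ| = 0.31 + 0.30 + 0.29 + 0.04 + 0.26 = 1.20
D = 1 − ½ × 1.20 = 1 − 0.600 = 0.40000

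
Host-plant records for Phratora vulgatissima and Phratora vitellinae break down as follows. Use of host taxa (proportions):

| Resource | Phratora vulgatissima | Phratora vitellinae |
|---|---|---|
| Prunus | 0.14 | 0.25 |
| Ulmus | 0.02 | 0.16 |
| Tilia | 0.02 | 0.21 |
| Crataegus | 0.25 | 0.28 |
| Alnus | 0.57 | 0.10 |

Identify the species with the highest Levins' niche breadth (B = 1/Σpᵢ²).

Phratora vitellinae

Σp_vulgᵢ² = 0.14² + 0.02² + 0.02² + 0.25² + 0.57² = 0.0196 + 0.0004 + 0.0004 + 0.0625 + 0.3249 = 0.4078
B_vulg = 1 / 0.4078 = 2.4522
Σp_viteᵢ² = 0.25² + 0.16² + 0.21² + 0.28² + 0.10² = 0.0625 + 0.0256 + 0.0441 + 0.0784 + 0.0100 = 0.2206
B_vite = 1 / 0.2206 = 4.5331
Highest B → broadest niche (most generalist): Phratora vitellinae (B = 4.53).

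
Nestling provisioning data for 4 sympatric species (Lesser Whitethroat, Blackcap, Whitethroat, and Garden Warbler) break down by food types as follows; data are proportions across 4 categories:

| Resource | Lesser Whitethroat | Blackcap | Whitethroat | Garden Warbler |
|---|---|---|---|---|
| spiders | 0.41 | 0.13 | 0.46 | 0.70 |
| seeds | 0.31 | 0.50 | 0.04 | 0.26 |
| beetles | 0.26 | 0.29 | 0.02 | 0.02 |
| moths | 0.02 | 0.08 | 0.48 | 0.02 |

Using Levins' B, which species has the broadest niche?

Lesser Whitethroat

Σp_Lessᵢ² = 0.41² + 0.31² + 0.26² + 0.02² = 0.1681 + 0.0961 + 0.0676 + 0.0004 = 0.3322
B_Less = 1 / 0.3322 = 3.0102
Σp_Blacᵢ² = 0.13² + 0.50² + 0.29² + 0.08² = 0.0169 + 0.2500 + 0.0841 + 0.0064 = 0.3574
B_Blac = 1 / 0.3574 = 2.7980
Σp_Whitᵢ² = 0.46² + 0.04² + 0.02² + 0.48² = 0.2116 + 0.0016 + 0.0004 + 0.2304 = 0.4440
B_Whit = 1 / 0.4440 = 2.2523
Σp_Gardᵢ² = 0.70² + 0.26² + 0.02² + 0.02² = 0.4900 + 0.0676 + 0.0004 + 0.0004 = 0.5584
B_Gard = 1 / 0.5584 = 1.7908
Highest B → broadest niche (most generalist): Lesser Whitethroat (B = 3.01).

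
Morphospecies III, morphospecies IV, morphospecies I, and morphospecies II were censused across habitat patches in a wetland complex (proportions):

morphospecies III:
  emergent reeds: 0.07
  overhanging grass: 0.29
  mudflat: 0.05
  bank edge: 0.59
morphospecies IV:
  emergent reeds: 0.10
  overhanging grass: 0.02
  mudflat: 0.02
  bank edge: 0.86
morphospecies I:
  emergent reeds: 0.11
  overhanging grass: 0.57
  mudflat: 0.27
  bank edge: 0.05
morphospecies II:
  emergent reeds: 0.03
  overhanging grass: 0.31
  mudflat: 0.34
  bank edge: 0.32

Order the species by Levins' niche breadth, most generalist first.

Σp_IIIᵢ² = 0.07² + 0.29² + 0.05² + 0.59² = 0.0049 + 0.0841 + 0.0025 + 0.3481 = 0.4396
B_III = 1 / 0.4396 = 2.2748
Σp_IVᵢ² = 0.10² + 0.02² + 0.02² + 0.86² = 0.0100 + 0.0004 + 0.0004 + 0.7396 = 0.7504
B_IV = 1 / 0.7504 = 1.3326
Σp_Iᵢ² = 0.11² + 0.57² + 0.27² + 0.05² = 0.0121 + 0.3249 + 0.0729 + 0.0025 = 0.4124
B_I = 1 / 0.4124 = 2.4248
Σp_IIᵢ² = 0.03² + 0.31² + 0.34² + 0.32² = 0.0009 + 0.0961 + 0.1156 + 0.1024 = 0.3150
B_II = 1 / 0.3150 = 3.1746
Ranking by B (broadest → narrowest): morphospecies II (3.17) > morphospecies I (2.42) > morphospecies III (2.27) > morphospecies IV (1.33)

morphospecies II > morphospecies I > morphospecies III > morphospecies IV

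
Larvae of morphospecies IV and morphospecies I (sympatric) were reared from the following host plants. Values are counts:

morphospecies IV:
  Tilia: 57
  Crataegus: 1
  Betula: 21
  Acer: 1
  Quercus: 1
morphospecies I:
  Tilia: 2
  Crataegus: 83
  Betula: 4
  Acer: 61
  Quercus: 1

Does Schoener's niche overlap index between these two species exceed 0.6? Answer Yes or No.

Proportions for morphospecies IV (n=81): 57/81=0.7037, 1/81=0.0123, 21/81=0.2593, 1/81=0.0123, 1/81=0.0123
Proportions for morphospecies I (n=151): 2/151=0.0132, 83/151=0.5497, 4/151=0.0265, 61/151=0.4040, 1/151=0.0066
Σ|p₁ᵢ − p₂ᵢ| = 0.6905 + 0.5374 + 0.2328 + 0.3917 + 0.0057 = 1.8581
D = 1 − ½ × 1.8581 = 1 − 0.92905 = 0.07095
D = 0.07095 < 0.6 → No.

No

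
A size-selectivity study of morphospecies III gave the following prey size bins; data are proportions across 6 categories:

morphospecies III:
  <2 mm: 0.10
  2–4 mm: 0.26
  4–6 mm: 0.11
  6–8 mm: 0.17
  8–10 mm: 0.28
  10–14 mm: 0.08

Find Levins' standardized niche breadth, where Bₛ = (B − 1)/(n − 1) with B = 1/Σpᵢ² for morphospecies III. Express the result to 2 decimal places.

Σpᵢ² = 0.10² + 0.26² + 0.11² + 0.17² + 0.28² + 0.08² = 0.0100 + 0.0676 + 0.0121 + 0.0289 + 0.0784 + 0.0064 = 0.2034
B = 1 / 0.2034 = 4.9164
Bₛ = (B − 1)/(n − 1) = (4.9164 − 1)/(6 − 1) = 3.9164/5 = 0.7833

0.78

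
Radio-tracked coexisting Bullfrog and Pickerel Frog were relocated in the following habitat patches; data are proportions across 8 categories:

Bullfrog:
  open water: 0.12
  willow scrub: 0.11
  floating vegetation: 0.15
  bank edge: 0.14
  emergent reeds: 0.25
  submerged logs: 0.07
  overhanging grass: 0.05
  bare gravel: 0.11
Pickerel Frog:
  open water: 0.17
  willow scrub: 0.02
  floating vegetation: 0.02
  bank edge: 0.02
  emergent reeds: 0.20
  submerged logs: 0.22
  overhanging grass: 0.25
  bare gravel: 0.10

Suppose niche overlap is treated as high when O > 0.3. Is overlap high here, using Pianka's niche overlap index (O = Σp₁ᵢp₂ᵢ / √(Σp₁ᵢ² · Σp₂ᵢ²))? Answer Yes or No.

Σ p₁ᵢp₂ᵢ = 0.0204 + 0.0022 + 0.0030 + 0.0028 + 0.0500 + 0.0154 + 0.0125 + 0.0110 = 0.1173
Σp_1ᵢ² = 0.12² + 0.11² + 0.15² + 0.14² + 0.25² + 0.07² + 0.05² + 0.11² = 0.0144 + 0.0121 + 0.0225 + 0.0196 + 0.0625 + 0.0049 + 0.0025 + 0.0121 = 0.1506
Σp_2ᵢ² = 0.17² + 0.02² + 0.02² + 0.02² + 0.20² + 0.22² + 0.25² + 0.10² = 0.0289 + 0.0004 + 0.0004 + 0.0004 + 0.0400 + 0.0484 + 0.0625 + 0.0100 = 0.1910
O = 0.1173 / √(0.1506 × 0.1910) = 0.1173 / 0.16960 = 0.6916
O = 0.6916 > 0.3 → Yes.

Yes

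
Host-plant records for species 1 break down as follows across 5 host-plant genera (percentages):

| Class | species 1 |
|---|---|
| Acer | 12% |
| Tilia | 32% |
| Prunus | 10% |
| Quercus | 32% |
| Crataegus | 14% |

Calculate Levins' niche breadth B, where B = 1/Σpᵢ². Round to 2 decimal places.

Convert percentages to proportions (divide by 100).
Σpᵢ² = 0.12² + 0.32² + 0.10² + 0.32² + 0.14² = 0.0144 + 0.1024 + 0.0100 + 0.1024 + 0.0196 = 0.2488
B = 1 / 0.2488 = 4.0193

4.02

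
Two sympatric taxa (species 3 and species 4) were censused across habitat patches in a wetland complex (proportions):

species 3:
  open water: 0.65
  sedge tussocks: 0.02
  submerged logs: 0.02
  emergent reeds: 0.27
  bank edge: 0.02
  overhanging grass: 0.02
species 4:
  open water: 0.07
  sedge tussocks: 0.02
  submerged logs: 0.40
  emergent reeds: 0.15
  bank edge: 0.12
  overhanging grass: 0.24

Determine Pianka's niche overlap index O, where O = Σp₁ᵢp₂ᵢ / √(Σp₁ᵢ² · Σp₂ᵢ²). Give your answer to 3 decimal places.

Σ p₁ᵢp₂ᵢ = 0.0455 + 0.0004 + 0.0080 + 0.0405 + 0.0024 + 0.0048 = 0.1016
Σp_1ᵢ² = 0.65² + 0.02² + 0.02² + 0.27² + 0.02² + 0.02² = 0.4225 + 0.0004 + 0.0004 + 0.0729 + 0.0004 + 0.0004 = 0.4970
Σp_2ᵢ² = 0.07² + 0.02² + 0.40² + 0.15² + 0.12² + 0.24² = 0.0049 + 0.0004 + 0.1600 + 0.0225 + 0.0144 + 0.0576 = 0.2598
O = 0.1016 / √(0.4970 × 0.2598) = 0.1016 / 0.359334 = 0.28275

0.283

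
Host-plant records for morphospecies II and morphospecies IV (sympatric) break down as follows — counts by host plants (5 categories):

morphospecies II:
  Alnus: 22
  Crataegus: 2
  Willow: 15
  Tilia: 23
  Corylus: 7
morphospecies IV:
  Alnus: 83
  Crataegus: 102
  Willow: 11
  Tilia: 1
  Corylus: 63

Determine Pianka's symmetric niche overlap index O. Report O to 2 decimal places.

Proportions for morphospecies II (n=69): 22/69=0.3188, 2/69=0.0290, 15/69=0.2174, 23/69=0.3333, 7/69=0.1014
Proportions for morphospecies IV (n=260): 83/260=0.3192, 102/260=0.3923, 11/260=0.0423, 1/260=0.0038, 63/260=0.2423
Σ p₁ᵢp₂ᵢ = 0.101761 + 0.011377 + 0.009196 + 0.001267 + 0.024569 = 0.148170
Σp_1ᵢ² = 0.3188² + 0.0290² + 0.2174² + 0.3333² + 0.1014² = 0.101633 + 0.000841 + 0.047263 + 0.111089 + 0.010282 = 0.271108
Σp_2ᵢ² = 0.3192² + 0.3923² + 0.0423² + 0.0038² + 0.2423² = 0.101889 + 0.153899 + 0.001789 + 0.000014 + 0.058709 = 0.316300
O = 0.148170 / √(0.271108 × 0.316300) = 0.148170 / 0.2928335 = 0.5060

0.51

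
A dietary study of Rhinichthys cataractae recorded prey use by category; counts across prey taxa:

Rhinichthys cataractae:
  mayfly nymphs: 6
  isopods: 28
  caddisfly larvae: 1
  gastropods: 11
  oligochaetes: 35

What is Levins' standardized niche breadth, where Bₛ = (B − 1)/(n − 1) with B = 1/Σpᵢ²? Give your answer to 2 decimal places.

0.51

Proportions for Rhinichthys cataractae (n=81): 6/81=0.0741, 28/81=0.3457, 1/81=0.0123, 11/81=0.1358, 35/81=0.4321
Σpᵢ² = 0.0741² + 0.3457² + 0.0123² + 0.1358² + 0.4321² = 0.005491 + 0.119508 + 0.000151 + 0.018442 + 0.186710 = 0.330302
B = 1 / 0.330302 = 3.0275
Bₛ = (B − 1)/(n − 1) = (3.0275 − 1)/(5 − 1) = 2.0275/4 = 0.5069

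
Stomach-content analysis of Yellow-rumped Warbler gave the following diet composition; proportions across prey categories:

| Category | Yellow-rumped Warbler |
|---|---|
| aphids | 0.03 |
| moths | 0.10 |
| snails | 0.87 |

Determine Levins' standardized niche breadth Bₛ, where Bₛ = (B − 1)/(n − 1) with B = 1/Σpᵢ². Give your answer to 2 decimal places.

0.15

Σpᵢ² = 0.03² + 0.10² + 0.87² = 0.0009 + 0.0100 + 0.7569 = 0.7678
B = 1 / 0.7678 = 1.3024
Bₛ = (B − 1)/(n − 1) = (1.3024 − 1)/(3 − 1) = 0.3024/2 = 0.1512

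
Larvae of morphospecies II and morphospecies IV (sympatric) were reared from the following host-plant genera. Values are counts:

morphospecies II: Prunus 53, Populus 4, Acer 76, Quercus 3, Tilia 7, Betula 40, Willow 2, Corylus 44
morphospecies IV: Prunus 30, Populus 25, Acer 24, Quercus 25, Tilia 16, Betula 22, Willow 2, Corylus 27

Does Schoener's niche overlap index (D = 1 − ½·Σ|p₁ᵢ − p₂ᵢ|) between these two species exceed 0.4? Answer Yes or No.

Yes

Proportions for morphospecies II (n=229): 53/229=0.2314, 4/229=0.0175, 76/229=0.3319, 3/229=0.0131, 7/229=0.0306, 40/229=0.1747, 2/229=0.0087, 44/229=0.1921
Proportions for morphospecies IV (n=171): 30/171=0.1754, 25/171=0.1462, 24/171=0.1404, 25/171=0.1462, 16/171=0.0936, 22/171=0.1287, 2/171=0.0117, 27/171=0.1579
Σ|p₁ᵢ − p₂ᵢ| = 0.0560 + 0.1287 + 0.1915 + 0.1331 + 0.0630 + 0.0460 + 0.0030 + 0.0342 = 0.6555
D = 1 − ½ × 0.6555 = 1 − 0.32775 = 0.67225
D = 0.67225 > 0.4 → Yes.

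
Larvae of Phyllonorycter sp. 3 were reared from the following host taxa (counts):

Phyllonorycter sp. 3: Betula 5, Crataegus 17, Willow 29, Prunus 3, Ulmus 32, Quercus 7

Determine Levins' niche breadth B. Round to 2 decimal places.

3.87

Proportions for Phyllonorycter sp. 3 (n=93): 5/93=0.0538, 17/93=0.1828, 29/93=0.3118, 3/93=0.0323, 32/93=0.3441, 7/93=0.0753
Σpᵢ² = 0.0538² + 0.1828² + 0.3118² + 0.0323² + 0.3441² + 0.0753² = 0.002894 + 0.033416 + 0.097219 + 0.001043 + 0.118405 + 0.005670 = 0.258647
B = 1 / 0.258647 = 3.8663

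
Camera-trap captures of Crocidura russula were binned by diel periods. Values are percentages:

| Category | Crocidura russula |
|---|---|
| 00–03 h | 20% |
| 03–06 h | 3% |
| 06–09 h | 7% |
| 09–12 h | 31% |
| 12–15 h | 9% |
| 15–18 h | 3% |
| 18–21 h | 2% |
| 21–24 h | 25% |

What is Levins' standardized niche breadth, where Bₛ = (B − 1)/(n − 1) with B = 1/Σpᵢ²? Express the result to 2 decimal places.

Convert percentages to proportions (divide by 100).
Σpᵢ² = 0.20² + 0.03² + 0.07² + 0.31² + 0.09² + 0.03² + 0.02² + 0.25² = 0.0400 + 0.0009 + 0.0049 + 0.0961 + 0.0081 + 0.0009 + 0.0004 + 0.0625 = 0.2138
B = 1 / 0.2138 = 4.6773
Bₛ = (B − 1)/(n − 1) = (4.6773 − 1)/(8 − 1) = 3.6773/7 = 0.5253

0.53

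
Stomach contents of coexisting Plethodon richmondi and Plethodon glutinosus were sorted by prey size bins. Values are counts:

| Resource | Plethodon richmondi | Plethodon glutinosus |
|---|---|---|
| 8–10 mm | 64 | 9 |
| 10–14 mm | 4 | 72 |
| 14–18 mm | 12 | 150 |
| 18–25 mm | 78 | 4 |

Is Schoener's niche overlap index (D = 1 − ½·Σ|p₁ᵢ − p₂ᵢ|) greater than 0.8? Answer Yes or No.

Proportions for Plethodon richmondi (n=158): 64/158=0.4051, 4/158=0.0253, 12/158=0.0759, 78/158=0.4937
Proportions for Plethodon glutinosus (n=235): 9/235=0.0383, 72/235=0.3064, 150/235=0.6383, 4/235=0.0170
Σ|p₁ᵢ − p₂ᵢ| = 0.3668 + 0.2811 + 0.5624 + 0.4767 = 1.6870
D = 1 − ½ × 1.6870 = 1 − 0.84350 = 0.15650
D = 0.15650 < 0.8 → No.

No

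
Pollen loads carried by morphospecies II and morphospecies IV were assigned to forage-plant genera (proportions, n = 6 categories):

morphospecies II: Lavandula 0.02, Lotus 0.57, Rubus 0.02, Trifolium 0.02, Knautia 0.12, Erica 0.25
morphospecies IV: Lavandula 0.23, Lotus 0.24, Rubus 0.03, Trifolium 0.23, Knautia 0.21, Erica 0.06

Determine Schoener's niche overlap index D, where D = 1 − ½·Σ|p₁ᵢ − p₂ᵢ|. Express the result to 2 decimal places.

Σ|p₁ᵢ − p₂ᵢ| = 0.21 + 0.33 + 0.01 + 0.21 + 0.09 + 0.19 = 1.04
D = 1 − ½ × 1.04 = 1 − 0.520 = 0.4800

0.48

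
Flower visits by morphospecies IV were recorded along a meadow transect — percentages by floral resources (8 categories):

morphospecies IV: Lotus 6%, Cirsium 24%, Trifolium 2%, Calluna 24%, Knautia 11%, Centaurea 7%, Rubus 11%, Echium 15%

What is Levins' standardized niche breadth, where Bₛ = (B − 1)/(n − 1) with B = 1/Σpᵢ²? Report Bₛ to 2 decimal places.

0.69

Convert percentages to proportions (divide by 100).
Σpᵢ² = 0.06² + 0.24² + 0.02² + 0.24² + 0.11² + 0.07² + 0.11² + 0.15² = 0.0036 + 0.0576 + 0.0004 + 0.0576 + 0.0121 + 0.0049 + 0.0121 + 0.0225 = 0.1708
B = 1 / 0.1708 = 5.8548
Bₛ = (B − 1)/(n − 1) = (5.8548 − 1)/(8 − 1) = 4.8548/7 = 0.6935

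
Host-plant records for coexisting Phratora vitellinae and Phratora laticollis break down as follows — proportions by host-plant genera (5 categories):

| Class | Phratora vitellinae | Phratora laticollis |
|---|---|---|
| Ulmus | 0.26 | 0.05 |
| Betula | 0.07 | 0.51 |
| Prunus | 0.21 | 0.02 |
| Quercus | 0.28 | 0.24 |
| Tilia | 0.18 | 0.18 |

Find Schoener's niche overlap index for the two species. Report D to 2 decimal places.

Σ|p₁ᵢ − p₂ᵢ| = 0.21 + 0.44 + 0.19 + 0.04 + 0.00 = 0.88
D = 1 − ½ × 0.88 = 1 − 0.440 = 0.5600

0.56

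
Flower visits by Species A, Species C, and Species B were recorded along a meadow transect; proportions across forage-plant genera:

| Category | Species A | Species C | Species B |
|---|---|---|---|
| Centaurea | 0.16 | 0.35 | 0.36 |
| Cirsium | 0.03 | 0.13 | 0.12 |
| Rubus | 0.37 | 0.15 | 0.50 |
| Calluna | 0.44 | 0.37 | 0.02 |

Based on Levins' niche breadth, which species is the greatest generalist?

Σp_Aᵢ² = 0.16² + 0.03² + 0.37² + 0.44² = 0.0256 + 0.0009 + 0.1369 + 0.1936 = 0.3570
B_A = 1 / 0.3570 = 2.8011
Σp_Cᵢ² = 0.35² + 0.13² + 0.15² + 0.37² = 0.1225 + 0.0169 + 0.0225 + 0.1369 = 0.2988
B_C = 1 / 0.2988 = 3.3467
Σp_Bᵢ² = 0.36² + 0.12² + 0.50² + 0.02² = 0.1296 + 0.0144 + 0.2500 + 0.0004 = 0.3944
B_B = 1 / 0.3944 = 2.5355
Highest B → broadest niche (most generalist): Species C (B = 3.35).

Species C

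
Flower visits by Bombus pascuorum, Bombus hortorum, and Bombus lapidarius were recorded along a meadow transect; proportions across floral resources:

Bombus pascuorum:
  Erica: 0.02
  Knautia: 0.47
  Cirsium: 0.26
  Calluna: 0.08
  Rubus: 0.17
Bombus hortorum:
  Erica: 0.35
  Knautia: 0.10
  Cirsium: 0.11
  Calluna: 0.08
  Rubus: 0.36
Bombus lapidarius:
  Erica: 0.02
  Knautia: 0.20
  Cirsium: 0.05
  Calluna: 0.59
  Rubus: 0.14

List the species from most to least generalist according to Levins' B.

Σp_pascᵢ² = 0.02² + 0.47² + 0.26² + 0.08² + 0.17² = 0.0004 + 0.2209 + 0.0676 + 0.0064 + 0.0289 = 0.3242
B_pasc = 1 / 0.3242 = 3.0845
Σp_hortᵢ² = 0.35² + 0.10² + 0.11² + 0.08² + 0.36² = 0.1225 + 0.0100 + 0.0121 + 0.0064 + 0.1296 = 0.2806
B_hort = 1 / 0.2806 = 3.5638
Σp_lapiᵢ² = 0.02² + 0.20² + 0.05² + 0.59² + 0.14² = 0.0004 + 0.0400 + 0.0025 + 0.3481 + 0.0196 = 0.4106
B_lapi = 1 / 0.4106 = 2.4355
Ranking by B (broadest → narrowest): Bombus hortorum (3.56) > Bombus pascuorum (3.08) > Bombus lapidarius (2.44)

Bombus hortorum > Bombus pascuorum > Bombus lapidarius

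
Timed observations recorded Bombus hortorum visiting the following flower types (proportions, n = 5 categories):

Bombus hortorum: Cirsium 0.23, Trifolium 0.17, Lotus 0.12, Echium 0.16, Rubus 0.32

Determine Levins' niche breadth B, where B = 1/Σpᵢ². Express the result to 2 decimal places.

Σpᵢ² = 0.23² + 0.17² + 0.12² + 0.16² + 0.32² = 0.0529 + 0.0289 + 0.0144 + 0.0256 + 0.1024 = 0.2242
B = 1 / 0.2242 = 4.4603

4.46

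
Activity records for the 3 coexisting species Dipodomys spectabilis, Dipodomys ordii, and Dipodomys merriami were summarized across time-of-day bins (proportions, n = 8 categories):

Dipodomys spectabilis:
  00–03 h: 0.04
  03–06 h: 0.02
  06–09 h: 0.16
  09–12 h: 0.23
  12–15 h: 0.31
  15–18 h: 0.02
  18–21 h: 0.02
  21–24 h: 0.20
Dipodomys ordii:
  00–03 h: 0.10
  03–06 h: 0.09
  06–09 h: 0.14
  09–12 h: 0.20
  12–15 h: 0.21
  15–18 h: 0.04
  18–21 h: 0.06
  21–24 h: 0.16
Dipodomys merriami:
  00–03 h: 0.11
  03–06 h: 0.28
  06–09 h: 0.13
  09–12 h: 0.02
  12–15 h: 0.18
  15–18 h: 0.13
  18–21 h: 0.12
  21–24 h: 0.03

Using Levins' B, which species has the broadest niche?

Σp_specᵢ² = 0.04² + 0.02² + 0.16² + 0.23² + 0.31² + 0.02² + 0.02² + 0.20² = 0.0016 + 0.0004 + 0.0256 + 0.0529 + 0.0961 + 0.0004 + 0.0004 + 0.0400 = 0.2174
B_spec = 1 / 0.2174 = 4.5998
Σp_ordiᵢ² = 0.10² + 0.09² + 0.14² + 0.20² + 0.21² + 0.04² + 0.06² + 0.16² = 0.0100 + 0.0081 + 0.0196 + 0.0400 + 0.0441 + 0.0016 + 0.0036 + 0.0256 = 0.1526
B_ordi = 1 / 0.1526 = 6.5531
Σp_merrᵢ² = 0.11² + 0.28² + 0.13² + 0.02² + 0.18² + 0.13² + 0.12² + 0.03² = 0.0121 + 0.0784 + 0.0169 + 0.0004 + 0.0324 + 0.0169 + 0.0144 + 0.0009 = 0.1724
B_merr = 1 / 0.1724 = 5.8005
Highest B → broadest niche (most generalist): Dipodomys ordii (B = 6.55).

Dipodomys ordii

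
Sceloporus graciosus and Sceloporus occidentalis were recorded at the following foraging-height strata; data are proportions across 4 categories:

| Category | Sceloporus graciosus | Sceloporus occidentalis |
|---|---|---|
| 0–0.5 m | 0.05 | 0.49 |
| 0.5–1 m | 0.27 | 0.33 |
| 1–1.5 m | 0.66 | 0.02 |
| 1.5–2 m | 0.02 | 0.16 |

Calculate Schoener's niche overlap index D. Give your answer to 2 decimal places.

0.36

Σ|p₁ᵢ − p₂ᵢ| = 0.44 + 0.06 + 0.64 + 0.14 = 1.28
D = 1 − ½ × 1.28 = 1 − 0.640 = 0.3600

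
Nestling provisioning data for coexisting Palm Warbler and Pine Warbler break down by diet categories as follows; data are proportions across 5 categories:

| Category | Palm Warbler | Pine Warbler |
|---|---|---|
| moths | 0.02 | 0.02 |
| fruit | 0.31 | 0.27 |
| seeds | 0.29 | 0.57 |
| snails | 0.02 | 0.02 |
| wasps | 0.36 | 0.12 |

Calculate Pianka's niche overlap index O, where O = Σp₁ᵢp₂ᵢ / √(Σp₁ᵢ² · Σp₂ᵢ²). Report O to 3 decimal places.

0.818

Σ p₁ᵢp₂ᵢ = 0.0004 + 0.0837 + 0.1653 + 0.0004 + 0.0432 = 0.2930
Σp_1ᵢ² = 0.02² + 0.31² + 0.29² + 0.02² + 0.36² = 0.0004 + 0.0961 + 0.0841 + 0.0004 + 0.1296 = 0.3106
Σp_2ᵢ² = 0.02² + 0.27² + 0.57² + 0.02² + 0.12² = 0.0004 + 0.0729 + 0.3249 + 0.0004 + 0.0144 = 0.4130
O = 0.2930 / √(0.3106 × 0.4130) = 0.2930 / 0.358159 = 0.81807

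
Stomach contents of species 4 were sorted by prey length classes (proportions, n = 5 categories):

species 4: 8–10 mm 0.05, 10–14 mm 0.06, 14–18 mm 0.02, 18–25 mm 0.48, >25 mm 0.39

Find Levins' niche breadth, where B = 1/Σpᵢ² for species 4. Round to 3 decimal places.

2.571

Σpᵢ² = 0.05² + 0.06² + 0.02² + 0.48² + 0.39² = 0.0025 + 0.0036 + 0.0004 + 0.2304 + 0.1521 = 0.3890
B = 1 / 0.3890 = 2.57069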